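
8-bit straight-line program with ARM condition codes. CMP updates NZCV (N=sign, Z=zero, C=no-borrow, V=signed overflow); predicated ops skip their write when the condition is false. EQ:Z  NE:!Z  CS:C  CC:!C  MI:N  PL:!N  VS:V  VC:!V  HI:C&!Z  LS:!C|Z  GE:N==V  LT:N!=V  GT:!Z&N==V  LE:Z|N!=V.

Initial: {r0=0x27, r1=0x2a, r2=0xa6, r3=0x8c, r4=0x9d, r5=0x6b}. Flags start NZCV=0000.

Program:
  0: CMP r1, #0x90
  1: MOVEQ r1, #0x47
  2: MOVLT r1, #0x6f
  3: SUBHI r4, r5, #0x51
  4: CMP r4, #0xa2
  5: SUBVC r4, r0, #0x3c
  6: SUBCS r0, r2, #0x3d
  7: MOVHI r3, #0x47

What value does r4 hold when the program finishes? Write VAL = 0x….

0: ✓ CMP  NZCV=1001
1: · MOVEQ
2: · MOVLT
3: · SUBHI
4: ✓ CMP  NZCV=1000
5: ✓ SUBVC  r4←0xeb
6: · SUBCS
7: · MOVHI

VAL = 0xeb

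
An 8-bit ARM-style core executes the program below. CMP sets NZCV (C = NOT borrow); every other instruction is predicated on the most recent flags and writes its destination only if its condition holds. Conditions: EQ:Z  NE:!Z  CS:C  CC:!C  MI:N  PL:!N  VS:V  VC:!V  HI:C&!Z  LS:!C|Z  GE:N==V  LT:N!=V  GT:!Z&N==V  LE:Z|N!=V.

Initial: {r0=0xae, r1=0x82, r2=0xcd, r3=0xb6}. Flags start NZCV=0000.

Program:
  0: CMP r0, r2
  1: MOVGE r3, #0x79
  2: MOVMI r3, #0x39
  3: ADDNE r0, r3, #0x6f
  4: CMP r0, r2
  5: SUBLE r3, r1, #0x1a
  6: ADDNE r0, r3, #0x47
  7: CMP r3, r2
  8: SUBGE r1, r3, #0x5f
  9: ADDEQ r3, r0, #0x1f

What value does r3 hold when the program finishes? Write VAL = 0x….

[0] flags=1000 → (cmp)
[1] flags=1000 GE?F → skip
[2] flags=1000 MI?T → r3=0x39
[3] flags=1000 NE?T → r0=0xa8
[4] flags=1000 → (cmp)
[5] flags=1000 LE?T → r3=0x68
[6] flags=1000 NE?T → r0=0xaf
[7] flags=1001 → (cmp)
[8] flags=1001 GE?T → r1=0x09
[9] flags=1001 EQ?F → skip

VAL = 0x68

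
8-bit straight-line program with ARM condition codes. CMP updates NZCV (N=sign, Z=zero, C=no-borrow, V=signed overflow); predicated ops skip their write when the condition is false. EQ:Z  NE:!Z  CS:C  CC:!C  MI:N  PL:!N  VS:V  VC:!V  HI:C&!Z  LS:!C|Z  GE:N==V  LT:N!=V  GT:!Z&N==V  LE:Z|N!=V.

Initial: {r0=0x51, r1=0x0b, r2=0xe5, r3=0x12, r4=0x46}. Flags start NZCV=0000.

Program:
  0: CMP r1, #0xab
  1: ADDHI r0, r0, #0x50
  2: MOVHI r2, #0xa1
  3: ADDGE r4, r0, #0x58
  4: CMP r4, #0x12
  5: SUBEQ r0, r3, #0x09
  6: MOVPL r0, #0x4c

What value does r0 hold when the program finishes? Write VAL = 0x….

VAL = 0x51

[0] flags=0000 → (cmp)
[1] flags=0000 HI?F → skip
[2] flags=0000 HI?F → skip
[3] flags=0000 GE?T → r4=0xa9
[4] flags=1010 → (cmp)
[5] flags=1010 EQ?F → skip
[6] flags=1010 PL?F → skip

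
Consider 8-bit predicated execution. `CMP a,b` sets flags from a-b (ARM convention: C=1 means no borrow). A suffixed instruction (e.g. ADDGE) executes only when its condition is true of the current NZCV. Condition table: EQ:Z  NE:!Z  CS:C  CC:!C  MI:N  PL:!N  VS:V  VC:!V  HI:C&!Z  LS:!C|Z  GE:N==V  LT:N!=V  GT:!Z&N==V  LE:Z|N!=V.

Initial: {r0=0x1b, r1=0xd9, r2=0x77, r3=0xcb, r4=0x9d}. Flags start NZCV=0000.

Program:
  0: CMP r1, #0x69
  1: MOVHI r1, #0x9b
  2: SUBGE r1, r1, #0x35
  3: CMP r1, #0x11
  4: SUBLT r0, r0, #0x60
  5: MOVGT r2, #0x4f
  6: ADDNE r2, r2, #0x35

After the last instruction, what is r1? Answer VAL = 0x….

VAL = 0x9b

[0] flags=0011 → (cmp)
[1] flags=0011 HI?T → r1=0x9b
[2] flags=0011 GE?F → skip
[3] flags=1010 → (cmp)
[4] flags=1010 LT?T → r0=0xbb
[5] flags=1010 GT?F → skip
[6] flags=1010 NE?T → r2=0xac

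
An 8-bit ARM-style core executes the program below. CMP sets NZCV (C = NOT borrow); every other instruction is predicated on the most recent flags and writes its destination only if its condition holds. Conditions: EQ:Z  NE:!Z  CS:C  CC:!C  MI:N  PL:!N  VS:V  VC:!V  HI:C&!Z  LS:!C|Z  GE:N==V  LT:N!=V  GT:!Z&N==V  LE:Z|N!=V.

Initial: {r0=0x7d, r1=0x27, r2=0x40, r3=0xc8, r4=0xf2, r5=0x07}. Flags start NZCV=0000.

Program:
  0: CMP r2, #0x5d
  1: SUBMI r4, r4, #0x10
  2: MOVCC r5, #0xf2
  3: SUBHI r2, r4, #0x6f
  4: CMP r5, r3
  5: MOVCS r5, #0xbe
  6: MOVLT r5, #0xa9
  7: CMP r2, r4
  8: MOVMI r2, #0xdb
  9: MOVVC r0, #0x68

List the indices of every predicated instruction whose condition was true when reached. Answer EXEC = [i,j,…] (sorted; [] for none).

EXEC = [1,2,5,9]

[0] flags=1000 → (cmp)
[1] flags=1000 MI?T → r4=0xe2
[2] flags=1000 CC?T → r5=0xf2
[3] flags=1000 HI?F → skip
[4] flags=0010 → (cmp)
[5] flags=0010 CS?T → r5=0xbe
[6] flags=0010 LT?F → skip
[7] flags=0000 → (cmp)
[8] flags=0000 MI?F → skip
[9] flags=0000 VC?T → r0=0x68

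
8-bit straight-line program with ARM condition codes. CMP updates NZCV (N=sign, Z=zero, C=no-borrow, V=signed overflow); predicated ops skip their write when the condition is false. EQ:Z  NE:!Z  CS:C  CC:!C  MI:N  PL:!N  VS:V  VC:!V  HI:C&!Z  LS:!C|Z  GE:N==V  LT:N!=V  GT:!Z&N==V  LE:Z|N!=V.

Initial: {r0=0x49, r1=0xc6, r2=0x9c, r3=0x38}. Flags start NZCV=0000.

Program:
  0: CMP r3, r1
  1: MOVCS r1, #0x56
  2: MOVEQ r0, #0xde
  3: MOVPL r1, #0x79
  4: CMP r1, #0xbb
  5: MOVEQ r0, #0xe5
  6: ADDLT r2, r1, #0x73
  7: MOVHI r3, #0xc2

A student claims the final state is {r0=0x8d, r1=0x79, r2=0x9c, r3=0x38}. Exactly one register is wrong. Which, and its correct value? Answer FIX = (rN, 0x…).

FIX = (r0, 0x49)

[0] flags=0000 → (cmp)
[1] flags=0000 CS?F → skip
[2] flags=0000 EQ?F → skip
[3] flags=0000 PL?T → r1=0x79
[4] flags=1001 → (cmp)
[5] flags=1001 EQ?F → skip
[6] flags=1001 LT?F → skip
[7] flags=1001 HI?F → skip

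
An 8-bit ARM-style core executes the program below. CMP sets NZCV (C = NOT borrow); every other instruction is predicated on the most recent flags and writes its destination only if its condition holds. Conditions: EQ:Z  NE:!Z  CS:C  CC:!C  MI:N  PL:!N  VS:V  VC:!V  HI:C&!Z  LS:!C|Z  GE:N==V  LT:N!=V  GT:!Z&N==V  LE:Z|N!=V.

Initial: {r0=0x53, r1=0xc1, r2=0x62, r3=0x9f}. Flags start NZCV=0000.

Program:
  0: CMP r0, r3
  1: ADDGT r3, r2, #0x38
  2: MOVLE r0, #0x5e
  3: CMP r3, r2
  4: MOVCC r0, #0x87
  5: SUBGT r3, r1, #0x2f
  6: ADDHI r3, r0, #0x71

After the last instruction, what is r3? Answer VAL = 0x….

[0] flags=1001 → (cmp)
[1] flags=1001 GT?T → r3=0x9a
[2] flags=1001 LE?F → skip
[3] flags=0011 → (cmp)
[4] flags=0011 CC?F → skip
[5] flags=0011 GT?F → skip
[6] flags=0011 HI?T → r3=0xc4

VAL = 0xc4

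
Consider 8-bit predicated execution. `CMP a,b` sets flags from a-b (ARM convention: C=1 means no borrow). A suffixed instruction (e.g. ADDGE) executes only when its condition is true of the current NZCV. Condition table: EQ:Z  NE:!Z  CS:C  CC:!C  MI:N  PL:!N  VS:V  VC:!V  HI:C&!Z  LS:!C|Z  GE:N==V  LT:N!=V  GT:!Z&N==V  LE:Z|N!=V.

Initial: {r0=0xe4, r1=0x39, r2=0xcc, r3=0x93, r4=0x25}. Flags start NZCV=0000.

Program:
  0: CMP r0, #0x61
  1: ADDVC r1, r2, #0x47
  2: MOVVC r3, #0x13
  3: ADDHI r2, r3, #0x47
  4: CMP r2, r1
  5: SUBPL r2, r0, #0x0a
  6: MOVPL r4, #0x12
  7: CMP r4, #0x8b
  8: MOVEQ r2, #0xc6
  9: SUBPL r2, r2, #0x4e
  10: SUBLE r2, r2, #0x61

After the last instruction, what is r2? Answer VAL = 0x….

VAL = 0xda

[0] flags=1010 → (cmp)
[1] flags=1010 VC?T → r1=0x13
[2] flags=1010 VC?T → r3=0x13
[3] flags=1010 HI?T → r2=0x5a
[4] flags=0010 → (cmp)
[5] flags=0010 PL?T → r2=0xda
[6] flags=0010 PL?T → r4=0x12
[7] flags=1001 → (cmp)
[8] flags=1001 EQ?F → skip
[9] flags=1001 PL?F → skip
[10] flags=1001 LE?F → skip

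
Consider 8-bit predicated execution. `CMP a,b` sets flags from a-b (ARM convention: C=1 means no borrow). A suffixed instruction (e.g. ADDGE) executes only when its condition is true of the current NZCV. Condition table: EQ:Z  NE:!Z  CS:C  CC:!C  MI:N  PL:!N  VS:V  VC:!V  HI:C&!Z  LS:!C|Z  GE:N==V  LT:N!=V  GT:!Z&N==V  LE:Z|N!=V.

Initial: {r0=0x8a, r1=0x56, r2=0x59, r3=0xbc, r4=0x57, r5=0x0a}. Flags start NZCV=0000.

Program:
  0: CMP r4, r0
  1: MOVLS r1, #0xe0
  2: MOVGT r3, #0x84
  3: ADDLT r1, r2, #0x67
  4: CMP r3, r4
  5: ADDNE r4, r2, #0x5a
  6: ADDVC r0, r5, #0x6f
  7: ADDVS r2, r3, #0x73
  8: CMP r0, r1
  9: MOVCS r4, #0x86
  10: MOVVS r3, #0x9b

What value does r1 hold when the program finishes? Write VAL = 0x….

0: ✓ CMP  NZCV=1001
1: ✓ MOVLS  r1←0xe0
2: ✓ MOVGT  r3←0x84
3: · ADDLT
4: ✓ CMP  NZCV=0011
5: ✓ ADDNE  r4←0xb3
6: · ADDVC
7: ✓ ADDVS  r2←0xf7
8: ✓ CMP  NZCV=1000
9: · MOVCS
10: · MOVVS

VAL = 0xe0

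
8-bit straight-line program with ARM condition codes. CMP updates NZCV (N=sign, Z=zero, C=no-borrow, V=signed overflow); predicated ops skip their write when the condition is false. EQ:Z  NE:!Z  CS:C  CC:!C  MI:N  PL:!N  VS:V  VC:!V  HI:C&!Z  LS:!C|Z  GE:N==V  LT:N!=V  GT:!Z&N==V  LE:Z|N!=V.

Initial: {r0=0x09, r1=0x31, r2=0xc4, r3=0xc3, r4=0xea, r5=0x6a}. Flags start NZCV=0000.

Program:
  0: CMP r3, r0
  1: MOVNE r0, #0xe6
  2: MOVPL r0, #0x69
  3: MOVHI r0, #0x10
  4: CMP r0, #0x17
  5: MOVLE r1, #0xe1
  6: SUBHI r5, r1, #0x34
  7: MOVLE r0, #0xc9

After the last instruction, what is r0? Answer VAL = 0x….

[0] flags=1010 → (cmp)
[1] flags=1010 NE?T → r0=0xe6
[2] flags=1010 PL?F → skip
[3] flags=1010 HI?T → r0=0x10
[4] flags=1000 → (cmp)
[5] flags=1000 LE?T → r1=0xe1
[6] flags=1000 HI?F → skip
[7] flags=1000 LE?T → r0=0xc9

VAL = 0xc9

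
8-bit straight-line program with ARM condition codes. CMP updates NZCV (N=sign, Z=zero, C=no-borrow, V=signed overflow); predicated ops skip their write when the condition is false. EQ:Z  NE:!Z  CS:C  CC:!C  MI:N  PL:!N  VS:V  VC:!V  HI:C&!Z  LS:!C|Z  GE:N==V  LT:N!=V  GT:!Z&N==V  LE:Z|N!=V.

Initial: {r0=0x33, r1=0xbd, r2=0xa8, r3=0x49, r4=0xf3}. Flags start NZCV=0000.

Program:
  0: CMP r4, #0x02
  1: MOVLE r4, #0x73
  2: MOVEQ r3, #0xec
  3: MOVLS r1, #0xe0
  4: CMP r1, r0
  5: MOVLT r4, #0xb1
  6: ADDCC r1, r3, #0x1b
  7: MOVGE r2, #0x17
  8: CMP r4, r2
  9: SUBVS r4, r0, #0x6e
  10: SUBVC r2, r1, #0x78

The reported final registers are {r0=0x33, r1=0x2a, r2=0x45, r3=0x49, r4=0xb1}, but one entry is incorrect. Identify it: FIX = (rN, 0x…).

0: ✓ CMP  NZCV=1010
1: ✓ MOVLE  r4←0x73
2: · MOVEQ
3: · MOVLS
4: ✓ CMP  NZCV=1010
5: ✓ MOVLT  r4←0xb1
6: · ADDCC
7: · MOVGE
8: ✓ CMP  NZCV=0010
9: · SUBVS
10: ✓ SUBVC  r2←0x45

FIX = (r1, 0xbd)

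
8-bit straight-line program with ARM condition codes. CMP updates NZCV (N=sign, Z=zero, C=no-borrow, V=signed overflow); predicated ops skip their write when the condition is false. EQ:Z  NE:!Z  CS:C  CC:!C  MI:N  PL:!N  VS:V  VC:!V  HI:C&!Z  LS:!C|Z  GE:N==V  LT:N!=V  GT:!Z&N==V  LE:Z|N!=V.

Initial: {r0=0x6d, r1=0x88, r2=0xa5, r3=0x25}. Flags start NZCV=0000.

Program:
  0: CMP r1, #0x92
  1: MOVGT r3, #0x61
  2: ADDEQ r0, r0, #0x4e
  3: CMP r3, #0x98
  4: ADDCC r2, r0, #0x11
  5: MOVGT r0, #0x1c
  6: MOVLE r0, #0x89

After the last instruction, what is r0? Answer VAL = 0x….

VAL = 0x1c

0: ✓ CMP  NZCV=1000
1: · MOVGT
2: · ADDEQ
3: ✓ CMP  NZCV=1001
4: ✓ ADDCC  r2←0x7e
5: ✓ MOVGT  r0←0x1c
6: · MOVLE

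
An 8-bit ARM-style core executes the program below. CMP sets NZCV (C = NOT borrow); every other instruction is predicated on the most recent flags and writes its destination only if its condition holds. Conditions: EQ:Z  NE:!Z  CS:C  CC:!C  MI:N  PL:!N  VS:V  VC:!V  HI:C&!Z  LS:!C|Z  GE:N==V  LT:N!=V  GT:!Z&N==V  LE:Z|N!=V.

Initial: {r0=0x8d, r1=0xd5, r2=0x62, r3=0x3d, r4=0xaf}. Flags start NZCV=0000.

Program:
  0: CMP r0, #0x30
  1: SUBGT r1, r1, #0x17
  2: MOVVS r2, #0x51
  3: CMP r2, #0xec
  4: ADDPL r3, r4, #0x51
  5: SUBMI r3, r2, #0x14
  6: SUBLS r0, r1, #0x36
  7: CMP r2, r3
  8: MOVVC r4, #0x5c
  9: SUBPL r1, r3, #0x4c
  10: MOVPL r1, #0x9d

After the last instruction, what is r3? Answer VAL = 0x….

0: ✓ CMP  NZCV=0011
1: · SUBGT
2: ✓ MOVVS  r2←0x51
3: ✓ CMP  NZCV=0000
4: ✓ ADDPL  r3←0x00
5: · SUBMI
6: ✓ SUBLS  r0←0x9f
7: ✓ CMP  NZCV=0010
8: ✓ MOVVC  r4←0x5c
9: ✓ SUBPL  r1←0xb4
10: ✓ MOVPL  r1←0x9d

VAL = 0x00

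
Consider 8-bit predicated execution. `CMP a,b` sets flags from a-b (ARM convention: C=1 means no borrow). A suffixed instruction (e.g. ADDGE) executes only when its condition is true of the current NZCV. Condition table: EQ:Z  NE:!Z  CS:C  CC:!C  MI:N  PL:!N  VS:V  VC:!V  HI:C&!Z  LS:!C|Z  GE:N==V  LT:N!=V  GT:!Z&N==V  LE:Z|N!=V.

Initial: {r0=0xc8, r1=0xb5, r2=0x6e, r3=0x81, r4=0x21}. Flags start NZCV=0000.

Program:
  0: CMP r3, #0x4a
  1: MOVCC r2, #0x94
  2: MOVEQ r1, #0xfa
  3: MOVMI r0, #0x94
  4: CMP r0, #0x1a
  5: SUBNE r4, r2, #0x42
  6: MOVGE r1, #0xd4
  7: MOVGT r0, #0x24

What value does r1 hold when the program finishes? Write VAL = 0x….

VAL = 0xb5

0: ✓ CMP  NZCV=0011
1: · MOVCC
2: · MOVEQ
3: · MOVMI
4: ✓ CMP  NZCV=1010
5: ✓ SUBNE  r4←0x2c
6: · MOVGE
7: · MOVGT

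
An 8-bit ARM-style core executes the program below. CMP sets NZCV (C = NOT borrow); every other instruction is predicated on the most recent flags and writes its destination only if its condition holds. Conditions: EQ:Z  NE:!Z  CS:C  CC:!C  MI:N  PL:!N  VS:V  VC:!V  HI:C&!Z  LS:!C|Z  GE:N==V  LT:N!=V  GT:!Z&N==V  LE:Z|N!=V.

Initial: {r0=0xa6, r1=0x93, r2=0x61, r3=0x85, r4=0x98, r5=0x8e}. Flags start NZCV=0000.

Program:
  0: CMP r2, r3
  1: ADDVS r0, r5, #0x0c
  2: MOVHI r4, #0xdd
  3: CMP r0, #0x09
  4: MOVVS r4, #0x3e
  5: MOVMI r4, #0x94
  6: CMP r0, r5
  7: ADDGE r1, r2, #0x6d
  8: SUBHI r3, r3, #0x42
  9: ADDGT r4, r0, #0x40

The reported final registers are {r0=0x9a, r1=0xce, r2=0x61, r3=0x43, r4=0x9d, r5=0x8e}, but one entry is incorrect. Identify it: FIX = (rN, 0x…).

FIX = (r4, 0xda)

0: ✓ CMP  NZCV=1001
1: ✓ ADDVS  r0←0x9a
2: · MOVHI
3: ✓ CMP  NZCV=1010
4: · MOVVS
5: ✓ MOVMI  r4←0x94
6: ✓ CMP  NZCV=0010
7: ✓ ADDGE  r1←0xce
8: ✓ SUBHI  r3←0x43
9: ✓ ADDGT  r4←0xda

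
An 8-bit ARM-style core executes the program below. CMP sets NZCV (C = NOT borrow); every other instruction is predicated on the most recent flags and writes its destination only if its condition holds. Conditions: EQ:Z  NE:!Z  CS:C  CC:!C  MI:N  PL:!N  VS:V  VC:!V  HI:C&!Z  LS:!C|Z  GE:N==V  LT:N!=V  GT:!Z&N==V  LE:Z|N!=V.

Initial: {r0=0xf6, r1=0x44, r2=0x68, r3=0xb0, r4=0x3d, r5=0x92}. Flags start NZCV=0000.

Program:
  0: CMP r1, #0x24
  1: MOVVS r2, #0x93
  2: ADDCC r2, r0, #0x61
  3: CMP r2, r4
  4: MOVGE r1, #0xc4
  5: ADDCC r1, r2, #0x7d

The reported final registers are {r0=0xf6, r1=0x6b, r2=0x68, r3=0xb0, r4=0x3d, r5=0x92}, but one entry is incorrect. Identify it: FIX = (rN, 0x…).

[0] flags=0010 → (cmp)
[1] flags=0010 VS?F → skip
[2] flags=0010 CC?F → skip
[3] flags=0010 → (cmp)
[4] flags=0010 GE?T → r1=0xc4
[5] flags=0010 CC?F → skip

FIX = (r1, 0xc4)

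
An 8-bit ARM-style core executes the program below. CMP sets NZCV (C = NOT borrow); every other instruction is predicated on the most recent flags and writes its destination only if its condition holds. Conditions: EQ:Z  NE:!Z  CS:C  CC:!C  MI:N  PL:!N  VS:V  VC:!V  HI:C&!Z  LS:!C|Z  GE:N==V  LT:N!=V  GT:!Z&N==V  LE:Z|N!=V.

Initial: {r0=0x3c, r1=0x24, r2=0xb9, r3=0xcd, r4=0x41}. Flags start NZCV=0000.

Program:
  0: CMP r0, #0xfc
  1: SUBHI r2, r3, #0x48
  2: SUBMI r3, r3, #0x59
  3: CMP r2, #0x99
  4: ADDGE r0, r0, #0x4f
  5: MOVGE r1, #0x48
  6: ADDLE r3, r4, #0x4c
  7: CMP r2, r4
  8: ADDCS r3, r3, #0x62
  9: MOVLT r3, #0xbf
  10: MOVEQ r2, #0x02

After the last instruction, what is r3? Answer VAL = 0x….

VAL = 0xbf

[0] flags=0000 → (cmp)
[1] flags=0000 HI?F → skip
[2] flags=0000 MI?F → skip
[3] flags=0010 → (cmp)
[4] flags=0010 GE?T → r0=0x8b
[5] flags=0010 GE?T → r1=0x48
[6] flags=0010 LE?F → skip
[7] flags=0011 → (cmp)
[8] flags=0011 CS?T → r3=0x2f
[9] flags=0011 LT?T → r3=0xbf
[10] flags=0011 EQ?F → skip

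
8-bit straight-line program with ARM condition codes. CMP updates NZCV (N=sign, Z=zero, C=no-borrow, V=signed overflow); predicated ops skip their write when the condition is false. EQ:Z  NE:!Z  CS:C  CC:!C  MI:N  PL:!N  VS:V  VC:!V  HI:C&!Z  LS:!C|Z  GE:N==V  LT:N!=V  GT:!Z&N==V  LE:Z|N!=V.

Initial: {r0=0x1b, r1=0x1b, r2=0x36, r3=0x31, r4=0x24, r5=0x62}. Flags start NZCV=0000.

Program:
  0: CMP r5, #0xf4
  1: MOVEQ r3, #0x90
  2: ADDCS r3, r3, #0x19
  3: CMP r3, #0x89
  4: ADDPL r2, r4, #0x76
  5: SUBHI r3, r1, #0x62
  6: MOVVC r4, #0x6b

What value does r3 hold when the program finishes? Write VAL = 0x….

VAL = 0x31

0: ✓ CMP  NZCV=0000
1: · MOVEQ
2: · ADDCS
3: ✓ CMP  NZCV=1001
4: · ADDPL
5: · SUBHI
6: · MOVVC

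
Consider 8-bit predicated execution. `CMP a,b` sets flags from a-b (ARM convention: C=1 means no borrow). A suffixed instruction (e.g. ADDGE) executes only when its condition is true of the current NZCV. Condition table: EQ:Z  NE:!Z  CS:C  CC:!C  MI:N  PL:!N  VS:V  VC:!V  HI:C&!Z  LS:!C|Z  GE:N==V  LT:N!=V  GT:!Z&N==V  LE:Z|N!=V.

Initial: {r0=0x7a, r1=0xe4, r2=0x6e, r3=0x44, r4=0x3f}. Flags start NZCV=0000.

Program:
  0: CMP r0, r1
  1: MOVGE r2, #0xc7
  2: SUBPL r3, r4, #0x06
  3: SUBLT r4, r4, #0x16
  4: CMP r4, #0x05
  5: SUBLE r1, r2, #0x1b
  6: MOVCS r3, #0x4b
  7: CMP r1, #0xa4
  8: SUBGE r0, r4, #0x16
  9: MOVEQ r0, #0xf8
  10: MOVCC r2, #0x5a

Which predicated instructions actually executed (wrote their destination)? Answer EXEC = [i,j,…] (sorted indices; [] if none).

EXEC = [1,6,8]

0: ✓ CMP  NZCV=1001
1: ✓ MOVGE  r2←0xc7
2: · SUBPL
3: · SUBLT
4: ✓ CMP  NZCV=0010
5: · SUBLE
6: ✓ MOVCS  r3←0x4b
7: ✓ CMP  NZCV=0010
8: ✓ SUBGE  r0←0x29
9: · MOVEQ
10: · MOVCC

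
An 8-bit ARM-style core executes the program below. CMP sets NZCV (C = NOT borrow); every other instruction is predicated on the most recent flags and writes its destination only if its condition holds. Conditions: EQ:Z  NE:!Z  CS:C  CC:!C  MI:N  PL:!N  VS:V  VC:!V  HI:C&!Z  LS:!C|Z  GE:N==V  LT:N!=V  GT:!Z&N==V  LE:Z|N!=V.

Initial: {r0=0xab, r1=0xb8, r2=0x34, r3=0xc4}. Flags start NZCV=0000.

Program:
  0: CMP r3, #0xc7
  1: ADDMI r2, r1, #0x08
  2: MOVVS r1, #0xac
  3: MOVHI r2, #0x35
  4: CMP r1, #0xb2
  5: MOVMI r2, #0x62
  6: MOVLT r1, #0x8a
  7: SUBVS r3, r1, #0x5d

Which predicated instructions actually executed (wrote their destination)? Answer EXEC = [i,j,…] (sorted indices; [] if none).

0: ✓ CMP  NZCV=1000
1: ✓ ADDMI  r2←0xc0
2: · MOVVS
3: · MOVHI
4: ✓ CMP  NZCV=0010
5: · MOVMI
6: · MOVLT
7: · SUBVS

EXEC = [1]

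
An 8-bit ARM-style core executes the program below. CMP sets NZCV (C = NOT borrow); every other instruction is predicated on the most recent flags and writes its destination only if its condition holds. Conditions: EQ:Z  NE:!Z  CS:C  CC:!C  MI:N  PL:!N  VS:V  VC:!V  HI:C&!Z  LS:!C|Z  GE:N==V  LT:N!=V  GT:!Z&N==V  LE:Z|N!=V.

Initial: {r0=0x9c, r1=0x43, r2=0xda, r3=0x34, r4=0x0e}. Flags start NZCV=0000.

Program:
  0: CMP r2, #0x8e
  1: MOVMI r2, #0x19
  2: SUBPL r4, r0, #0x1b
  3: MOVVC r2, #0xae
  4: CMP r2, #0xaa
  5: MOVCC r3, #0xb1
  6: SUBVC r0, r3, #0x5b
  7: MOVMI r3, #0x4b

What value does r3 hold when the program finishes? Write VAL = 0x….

VAL = 0x34

[0] flags=0010 → (cmp)
[1] flags=0010 MI?F → skip
[2] flags=0010 PL?T → r4=0x81
[3] flags=0010 VC?T → r2=0xae
[4] flags=0010 → (cmp)
[5] flags=0010 CC?F → skip
[6] flags=0010 VC?T → r0=0xd9
[7] flags=0010 MI?F → skip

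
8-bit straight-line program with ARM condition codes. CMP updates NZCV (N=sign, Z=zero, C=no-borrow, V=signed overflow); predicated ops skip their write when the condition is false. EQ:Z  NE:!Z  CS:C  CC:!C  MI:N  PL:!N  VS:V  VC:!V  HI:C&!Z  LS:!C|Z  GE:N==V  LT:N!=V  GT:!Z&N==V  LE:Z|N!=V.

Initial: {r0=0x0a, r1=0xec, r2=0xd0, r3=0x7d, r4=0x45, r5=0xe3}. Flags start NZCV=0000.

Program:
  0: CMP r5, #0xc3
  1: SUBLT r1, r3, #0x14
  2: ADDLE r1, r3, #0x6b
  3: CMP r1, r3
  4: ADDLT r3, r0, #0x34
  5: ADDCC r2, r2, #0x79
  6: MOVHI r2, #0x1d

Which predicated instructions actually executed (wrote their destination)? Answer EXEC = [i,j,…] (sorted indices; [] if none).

0: ✓ CMP  NZCV=0010
1: · SUBLT
2: · ADDLE
3: ✓ CMP  NZCV=0011
4: ✓ ADDLT  r3←0x3e
5: · ADDCC
6: ✓ MOVHI  r2←0x1d

EXEC = [4,6]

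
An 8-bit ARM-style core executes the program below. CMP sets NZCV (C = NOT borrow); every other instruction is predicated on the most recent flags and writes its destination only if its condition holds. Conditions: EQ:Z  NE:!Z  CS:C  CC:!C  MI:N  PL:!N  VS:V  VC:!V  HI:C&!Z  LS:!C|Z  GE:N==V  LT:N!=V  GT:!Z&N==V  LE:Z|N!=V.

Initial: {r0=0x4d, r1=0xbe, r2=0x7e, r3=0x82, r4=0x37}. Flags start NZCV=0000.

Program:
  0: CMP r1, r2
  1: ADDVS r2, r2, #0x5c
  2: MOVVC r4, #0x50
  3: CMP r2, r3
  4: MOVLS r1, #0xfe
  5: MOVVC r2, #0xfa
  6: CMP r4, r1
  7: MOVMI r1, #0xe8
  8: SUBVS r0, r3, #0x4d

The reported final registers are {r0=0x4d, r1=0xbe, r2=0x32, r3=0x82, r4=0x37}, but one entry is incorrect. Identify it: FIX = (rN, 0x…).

0: ✓ CMP  NZCV=0011
1: ✓ ADDVS  r2←0xda
2: · MOVVC
3: ✓ CMP  NZCV=0010
4: · MOVLS
5: ✓ MOVVC  r2←0xfa
6: ✓ CMP  NZCV=0000
7: · MOVMI
8: · SUBVS

FIX = (r2, 0xfa)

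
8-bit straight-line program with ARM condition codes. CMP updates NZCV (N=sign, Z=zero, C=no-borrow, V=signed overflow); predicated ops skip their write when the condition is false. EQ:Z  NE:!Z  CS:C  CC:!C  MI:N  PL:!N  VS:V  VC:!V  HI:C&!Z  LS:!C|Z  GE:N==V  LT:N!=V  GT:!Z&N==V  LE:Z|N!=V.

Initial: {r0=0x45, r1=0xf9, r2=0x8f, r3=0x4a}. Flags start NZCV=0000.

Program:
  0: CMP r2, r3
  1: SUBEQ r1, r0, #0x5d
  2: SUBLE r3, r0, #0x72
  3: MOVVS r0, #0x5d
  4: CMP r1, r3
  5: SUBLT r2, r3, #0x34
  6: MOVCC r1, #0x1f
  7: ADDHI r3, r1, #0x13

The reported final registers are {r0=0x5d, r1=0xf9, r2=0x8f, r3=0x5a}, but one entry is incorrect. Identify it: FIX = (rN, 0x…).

[0] flags=0011 → (cmp)
[1] flags=0011 EQ?F → skip
[2] flags=0011 LE?T → r3=0xd3
[3] flags=0011 VS?T → r0=0x5d
[4] flags=0010 → (cmp)
[5] flags=0010 LT?F → skip
[6] flags=0010 CC?F → skip
[7] flags=0010 HI?T → r3=0x0c

FIX = (r3, 0x0c)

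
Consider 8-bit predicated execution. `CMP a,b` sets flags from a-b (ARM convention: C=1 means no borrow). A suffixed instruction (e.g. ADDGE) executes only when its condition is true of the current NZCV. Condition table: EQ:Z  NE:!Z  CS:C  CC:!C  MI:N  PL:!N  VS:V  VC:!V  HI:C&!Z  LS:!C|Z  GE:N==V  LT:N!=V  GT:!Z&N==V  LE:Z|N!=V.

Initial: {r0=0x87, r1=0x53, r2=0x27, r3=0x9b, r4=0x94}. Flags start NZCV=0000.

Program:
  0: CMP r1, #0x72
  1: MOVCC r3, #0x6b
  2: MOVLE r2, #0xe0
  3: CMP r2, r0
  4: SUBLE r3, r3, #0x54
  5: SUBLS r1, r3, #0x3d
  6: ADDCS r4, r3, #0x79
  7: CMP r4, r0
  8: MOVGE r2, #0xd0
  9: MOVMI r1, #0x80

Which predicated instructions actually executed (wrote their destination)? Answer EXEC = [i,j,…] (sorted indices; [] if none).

EXEC = [1,2,6,8]

0: ✓ CMP  NZCV=1000
1: ✓ MOVCC  r3←0x6b
2: ✓ MOVLE  r2←0xe0
3: ✓ CMP  NZCV=0010
4: · SUBLE
5: · SUBLS
6: ✓ ADDCS  r4←0xe4
7: ✓ CMP  NZCV=0010
8: ✓ MOVGE  r2←0xd0
9: · MOVMI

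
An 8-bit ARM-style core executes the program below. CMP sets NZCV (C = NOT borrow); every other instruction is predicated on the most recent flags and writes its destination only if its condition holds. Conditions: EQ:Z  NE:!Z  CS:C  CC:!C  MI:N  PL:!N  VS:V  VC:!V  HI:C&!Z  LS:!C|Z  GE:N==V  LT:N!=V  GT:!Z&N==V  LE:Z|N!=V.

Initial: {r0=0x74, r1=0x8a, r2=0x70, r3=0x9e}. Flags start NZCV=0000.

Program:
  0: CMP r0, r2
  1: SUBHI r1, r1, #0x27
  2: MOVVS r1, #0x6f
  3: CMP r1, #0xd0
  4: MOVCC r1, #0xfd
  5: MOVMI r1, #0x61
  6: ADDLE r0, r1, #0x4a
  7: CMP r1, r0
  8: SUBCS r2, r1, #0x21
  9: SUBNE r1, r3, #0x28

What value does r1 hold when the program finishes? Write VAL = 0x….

[0] flags=0010 → (cmp)
[1] flags=0010 HI?T → r1=0x63
[2] flags=0010 VS?F → skip
[3] flags=1001 → (cmp)
[4] flags=1001 CC?T → r1=0xfd
[5] flags=1001 MI?T → r1=0x61
[6] flags=1001 LE?F → skip
[7] flags=1000 → (cmp)
[8] flags=1000 CS?F → skip
[9] flags=1000 NE?T → r1=0x76

VAL = 0x76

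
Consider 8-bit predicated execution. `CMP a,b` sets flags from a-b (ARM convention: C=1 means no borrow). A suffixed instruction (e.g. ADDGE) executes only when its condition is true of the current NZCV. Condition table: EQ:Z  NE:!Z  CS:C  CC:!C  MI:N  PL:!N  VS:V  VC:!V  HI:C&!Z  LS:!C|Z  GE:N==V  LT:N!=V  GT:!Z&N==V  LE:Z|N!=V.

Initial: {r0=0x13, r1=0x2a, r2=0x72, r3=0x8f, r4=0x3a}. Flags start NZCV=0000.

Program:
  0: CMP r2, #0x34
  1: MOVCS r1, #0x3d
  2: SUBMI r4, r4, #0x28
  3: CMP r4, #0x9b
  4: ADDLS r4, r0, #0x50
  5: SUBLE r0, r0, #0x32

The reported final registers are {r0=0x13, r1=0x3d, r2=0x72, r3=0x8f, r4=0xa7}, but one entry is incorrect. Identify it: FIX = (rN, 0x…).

0: ✓ CMP  NZCV=0010
1: ✓ MOVCS  r1←0x3d
2: · SUBMI
3: ✓ CMP  NZCV=1001
4: ✓ ADDLS  r4←0x63
5: · SUBLE

FIX = (r4, 0x63)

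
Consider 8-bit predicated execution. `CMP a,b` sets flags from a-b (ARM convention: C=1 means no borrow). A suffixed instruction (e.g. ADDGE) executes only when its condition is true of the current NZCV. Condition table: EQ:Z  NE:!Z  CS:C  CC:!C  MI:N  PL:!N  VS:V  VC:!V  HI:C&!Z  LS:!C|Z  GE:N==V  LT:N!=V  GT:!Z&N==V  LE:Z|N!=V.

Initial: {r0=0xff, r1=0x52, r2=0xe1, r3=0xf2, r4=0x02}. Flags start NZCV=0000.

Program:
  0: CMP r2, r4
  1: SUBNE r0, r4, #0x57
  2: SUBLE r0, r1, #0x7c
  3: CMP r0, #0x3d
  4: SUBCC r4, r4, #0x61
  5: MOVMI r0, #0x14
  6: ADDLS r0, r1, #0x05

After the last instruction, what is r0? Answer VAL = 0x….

VAL = 0x14

0: ✓ CMP  NZCV=1010
1: ✓ SUBNE  r0←0xab
2: ✓ SUBLE  r0←0xd6
3: ✓ CMP  NZCV=1010
4: · SUBCC
5: ✓ MOVMI  r0←0x14
6: · ADDLS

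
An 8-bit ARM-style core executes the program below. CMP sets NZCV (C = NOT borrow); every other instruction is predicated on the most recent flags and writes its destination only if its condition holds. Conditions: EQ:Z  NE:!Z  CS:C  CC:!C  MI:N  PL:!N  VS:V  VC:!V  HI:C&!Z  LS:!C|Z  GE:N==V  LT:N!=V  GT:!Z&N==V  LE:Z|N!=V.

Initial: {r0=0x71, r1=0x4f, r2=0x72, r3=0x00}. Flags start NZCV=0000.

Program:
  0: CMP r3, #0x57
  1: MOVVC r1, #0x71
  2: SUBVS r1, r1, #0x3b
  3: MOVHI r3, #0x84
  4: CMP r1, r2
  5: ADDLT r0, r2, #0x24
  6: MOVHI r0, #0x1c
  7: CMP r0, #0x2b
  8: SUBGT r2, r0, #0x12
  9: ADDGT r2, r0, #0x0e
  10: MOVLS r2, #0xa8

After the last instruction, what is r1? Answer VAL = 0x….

0: ✓ CMP  NZCV=1000
1: ✓ MOVVC  r1←0x71
2: · SUBVS
3: · MOVHI
4: ✓ CMP  NZCV=1000
5: ✓ ADDLT  r0←0x96
6: · MOVHI
7: ✓ CMP  NZCV=0011
8: · SUBGT
9: · ADDGT
10: · MOVLS

VAL = 0x71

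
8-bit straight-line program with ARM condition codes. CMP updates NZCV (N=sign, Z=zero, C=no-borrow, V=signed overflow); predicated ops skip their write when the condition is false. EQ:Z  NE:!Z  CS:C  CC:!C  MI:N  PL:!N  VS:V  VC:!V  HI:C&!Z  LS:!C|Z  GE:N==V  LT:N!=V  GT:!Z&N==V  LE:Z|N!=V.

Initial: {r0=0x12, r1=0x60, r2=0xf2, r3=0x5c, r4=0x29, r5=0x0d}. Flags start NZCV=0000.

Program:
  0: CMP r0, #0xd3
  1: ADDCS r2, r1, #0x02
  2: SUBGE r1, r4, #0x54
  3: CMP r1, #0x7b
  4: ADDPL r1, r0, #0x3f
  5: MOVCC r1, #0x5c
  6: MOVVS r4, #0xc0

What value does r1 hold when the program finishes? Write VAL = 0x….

0: ✓ CMP  NZCV=0000
1: · ADDCS
2: ✓ SUBGE  r1←0xd5
3: ✓ CMP  NZCV=0011
4: ✓ ADDPL  r1←0x51
5: · MOVCC
6: ✓ MOVVS  r4←0xc0

VAL = 0x51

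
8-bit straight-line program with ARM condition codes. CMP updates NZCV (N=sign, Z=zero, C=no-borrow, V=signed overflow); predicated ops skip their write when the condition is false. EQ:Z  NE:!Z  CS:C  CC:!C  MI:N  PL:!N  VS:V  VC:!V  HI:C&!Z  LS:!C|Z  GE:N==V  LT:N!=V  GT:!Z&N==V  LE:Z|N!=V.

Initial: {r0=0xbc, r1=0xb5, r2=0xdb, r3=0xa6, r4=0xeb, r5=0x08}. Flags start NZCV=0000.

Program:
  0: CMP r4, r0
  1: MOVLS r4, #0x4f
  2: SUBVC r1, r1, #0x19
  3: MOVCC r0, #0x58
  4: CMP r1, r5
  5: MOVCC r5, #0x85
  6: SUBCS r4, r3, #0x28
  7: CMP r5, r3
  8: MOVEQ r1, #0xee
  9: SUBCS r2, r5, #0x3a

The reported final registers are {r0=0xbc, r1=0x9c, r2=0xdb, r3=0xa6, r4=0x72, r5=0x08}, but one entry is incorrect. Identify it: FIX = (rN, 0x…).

0: ✓ CMP  NZCV=0010
1: · MOVLS
2: ✓ SUBVC  r1←0x9c
3: · MOVCC
4: ✓ CMP  NZCV=1010
5: · MOVCC
6: ✓ SUBCS  r4←0x7e
7: ✓ CMP  NZCV=0000
8: · MOVEQ
9: · SUBCS

FIX = (r4, 0x7e)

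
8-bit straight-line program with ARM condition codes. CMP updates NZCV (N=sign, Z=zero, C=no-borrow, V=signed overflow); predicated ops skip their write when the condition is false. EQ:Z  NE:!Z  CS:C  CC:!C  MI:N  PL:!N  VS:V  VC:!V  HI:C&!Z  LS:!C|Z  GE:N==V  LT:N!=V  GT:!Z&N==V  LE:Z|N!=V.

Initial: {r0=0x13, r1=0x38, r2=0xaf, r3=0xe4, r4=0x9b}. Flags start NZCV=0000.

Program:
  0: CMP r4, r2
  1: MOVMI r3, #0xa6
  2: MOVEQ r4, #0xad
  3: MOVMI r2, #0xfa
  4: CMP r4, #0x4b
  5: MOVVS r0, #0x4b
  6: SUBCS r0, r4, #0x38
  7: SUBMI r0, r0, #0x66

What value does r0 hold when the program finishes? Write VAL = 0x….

VAL = 0x63

0: ✓ CMP  NZCV=1000
1: ✓ MOVMI  r3←0xa6
2: · MOVEQ
3: ✓ MOVMI  r2←0xfa
4: ✓ CMP  NZCV=0011
5: ✓ MOVVS  r0←0x4b
6: ✓ SUBCS  r0←0x63
7: · SUBMI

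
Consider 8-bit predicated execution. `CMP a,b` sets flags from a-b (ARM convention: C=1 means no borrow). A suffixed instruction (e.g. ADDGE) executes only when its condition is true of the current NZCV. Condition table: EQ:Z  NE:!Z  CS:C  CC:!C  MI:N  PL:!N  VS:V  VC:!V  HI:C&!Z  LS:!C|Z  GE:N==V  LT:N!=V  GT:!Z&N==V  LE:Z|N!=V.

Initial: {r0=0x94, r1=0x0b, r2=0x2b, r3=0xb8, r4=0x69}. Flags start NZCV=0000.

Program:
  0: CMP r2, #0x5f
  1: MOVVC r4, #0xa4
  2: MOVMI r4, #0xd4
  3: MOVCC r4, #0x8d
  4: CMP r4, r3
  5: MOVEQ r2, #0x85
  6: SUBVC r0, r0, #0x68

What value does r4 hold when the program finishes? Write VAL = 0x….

VAL = 0x8d

0: ✓ CMP  NZCV=1000
1: ✓ MOVVC  r4←0xa4
2: ✓ MOVMI  r4←0xd4
3: ✓ MOVCC  r4←0x8d
4: ✓ CMP  NZCV=1000
5: · MOVEQ
6: ✓ SUBVC  r0←0x2c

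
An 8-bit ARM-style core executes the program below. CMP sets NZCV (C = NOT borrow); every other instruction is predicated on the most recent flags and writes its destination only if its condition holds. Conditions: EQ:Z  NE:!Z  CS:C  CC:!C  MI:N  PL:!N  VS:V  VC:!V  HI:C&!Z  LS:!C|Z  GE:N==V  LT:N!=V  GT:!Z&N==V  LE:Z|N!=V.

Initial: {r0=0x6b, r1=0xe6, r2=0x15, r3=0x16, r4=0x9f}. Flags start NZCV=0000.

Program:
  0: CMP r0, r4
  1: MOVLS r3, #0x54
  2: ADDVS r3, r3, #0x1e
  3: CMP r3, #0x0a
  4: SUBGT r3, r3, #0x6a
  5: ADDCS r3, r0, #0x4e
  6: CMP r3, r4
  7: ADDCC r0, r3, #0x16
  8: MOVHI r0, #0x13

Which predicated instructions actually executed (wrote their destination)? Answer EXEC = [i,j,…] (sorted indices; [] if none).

EXEC = [1,2,4,5,8]

0: ✓ CMP  NZCV=1001
1: ✓ MOVLS  r3←0x54
2: ✓ ADDVS  r3←0x72
3: ✓ CMP  NZCV=0010
4: ✓ SUBGT  r3←0x08
5: ✓ ADDCS  r3←0xb9
6: ✓ CMP  NZCV=0010
7: · ADDCC
8: ✓ MOVHI  r0←0x13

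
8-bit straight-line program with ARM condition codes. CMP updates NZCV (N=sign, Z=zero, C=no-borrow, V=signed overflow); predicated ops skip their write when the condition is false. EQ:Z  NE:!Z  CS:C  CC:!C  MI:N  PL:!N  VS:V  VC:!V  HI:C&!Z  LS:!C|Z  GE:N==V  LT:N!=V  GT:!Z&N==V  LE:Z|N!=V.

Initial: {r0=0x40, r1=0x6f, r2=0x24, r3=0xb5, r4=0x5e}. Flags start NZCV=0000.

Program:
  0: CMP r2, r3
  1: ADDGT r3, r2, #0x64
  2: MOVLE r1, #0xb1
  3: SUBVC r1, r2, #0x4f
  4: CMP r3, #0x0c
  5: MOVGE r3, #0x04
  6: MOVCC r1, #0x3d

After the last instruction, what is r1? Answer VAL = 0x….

[0] flags=0000 → (cmp)
[1] flags=0000 GT?T → r3=0x88
[2] flags=0000 LE?F → skip
[3] flags=0000 VC?T → r1=0xd5
[4] flags=0011 → (cmp)
[5] flags=0011 GE?F → skip
[6] flags=0011 CC?F → skip

VAL = 0xd5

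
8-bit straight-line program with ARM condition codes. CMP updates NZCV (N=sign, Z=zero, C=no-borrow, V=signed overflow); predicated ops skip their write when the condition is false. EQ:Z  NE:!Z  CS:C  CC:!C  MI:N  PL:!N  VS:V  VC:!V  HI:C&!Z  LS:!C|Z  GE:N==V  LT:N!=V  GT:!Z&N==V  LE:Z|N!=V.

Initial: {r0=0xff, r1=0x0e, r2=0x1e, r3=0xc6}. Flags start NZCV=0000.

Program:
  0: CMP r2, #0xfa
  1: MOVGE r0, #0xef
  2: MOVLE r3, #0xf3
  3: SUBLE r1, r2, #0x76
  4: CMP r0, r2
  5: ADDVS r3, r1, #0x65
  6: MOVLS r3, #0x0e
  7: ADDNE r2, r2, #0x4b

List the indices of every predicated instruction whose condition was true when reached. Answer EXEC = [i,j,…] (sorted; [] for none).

EXEC = [1,7]

[0] flags=0000 → (cmp)
[1] flags=0000 GE?T → r0=0xef
[2] flags=0000 LE?F → skip
[3] flags=0000 LE?F → skip
[4] flags=1010 → (cmp)
[5] flags=1010 VS?F → skip
[6] flags=1010 LS?F → skip
[7] flags=1010 NE?T → r2=0x69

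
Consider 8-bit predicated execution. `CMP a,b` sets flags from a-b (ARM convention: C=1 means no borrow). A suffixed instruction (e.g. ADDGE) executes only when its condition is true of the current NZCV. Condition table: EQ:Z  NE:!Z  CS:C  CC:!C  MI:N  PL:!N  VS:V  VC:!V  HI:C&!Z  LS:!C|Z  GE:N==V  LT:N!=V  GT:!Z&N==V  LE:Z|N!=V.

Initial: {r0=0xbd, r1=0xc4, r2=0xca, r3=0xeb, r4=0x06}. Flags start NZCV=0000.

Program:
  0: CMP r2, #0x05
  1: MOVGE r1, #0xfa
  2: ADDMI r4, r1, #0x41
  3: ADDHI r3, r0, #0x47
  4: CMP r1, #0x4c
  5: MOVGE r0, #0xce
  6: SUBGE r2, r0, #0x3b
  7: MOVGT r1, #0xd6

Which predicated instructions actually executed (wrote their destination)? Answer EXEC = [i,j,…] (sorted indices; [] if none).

EXEC = [2,3]

0: ✓ CMP  NZCV=1010
1: · MOVGE
2: ✓ ADDMI  r4←0x05
3: ✓ ADDHI  r3←0x04
4: ✓ CMP  NZCV=0011
5: · MOVGE
6: · SUBGE
7: · MOVGT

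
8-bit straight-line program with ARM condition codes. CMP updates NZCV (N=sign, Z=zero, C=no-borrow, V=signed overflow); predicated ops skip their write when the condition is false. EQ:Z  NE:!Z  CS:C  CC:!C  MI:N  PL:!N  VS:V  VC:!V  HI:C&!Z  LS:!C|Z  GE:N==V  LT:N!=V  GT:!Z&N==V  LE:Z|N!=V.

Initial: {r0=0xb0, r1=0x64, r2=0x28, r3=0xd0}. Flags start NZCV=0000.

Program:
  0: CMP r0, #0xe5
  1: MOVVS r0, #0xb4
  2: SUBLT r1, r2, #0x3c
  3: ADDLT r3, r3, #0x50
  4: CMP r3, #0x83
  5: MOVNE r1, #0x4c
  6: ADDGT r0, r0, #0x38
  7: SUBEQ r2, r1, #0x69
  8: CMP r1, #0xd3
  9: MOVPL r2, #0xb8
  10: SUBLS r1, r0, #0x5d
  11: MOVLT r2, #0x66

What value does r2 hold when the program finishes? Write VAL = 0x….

VAL = 0xb8

0: ✓ CMP  NZCV=1000
1: · MOVVS
2: ✓ SUBLT  r1←0xec
3: ✓ ADDLT  r3←0x20
4: ✓ CMP  NZCV=1001
5: ✓ MOVNE  r1←0x4c
6: ✓ ADDGT  r0←0xe8
7: · SUBEQ
8: ✓ CMP  NZCV=0000
9: ✓ MOVPL  r2←0xb8
10: ✓ SUBLS  r1←0x8b
11: · MOVLT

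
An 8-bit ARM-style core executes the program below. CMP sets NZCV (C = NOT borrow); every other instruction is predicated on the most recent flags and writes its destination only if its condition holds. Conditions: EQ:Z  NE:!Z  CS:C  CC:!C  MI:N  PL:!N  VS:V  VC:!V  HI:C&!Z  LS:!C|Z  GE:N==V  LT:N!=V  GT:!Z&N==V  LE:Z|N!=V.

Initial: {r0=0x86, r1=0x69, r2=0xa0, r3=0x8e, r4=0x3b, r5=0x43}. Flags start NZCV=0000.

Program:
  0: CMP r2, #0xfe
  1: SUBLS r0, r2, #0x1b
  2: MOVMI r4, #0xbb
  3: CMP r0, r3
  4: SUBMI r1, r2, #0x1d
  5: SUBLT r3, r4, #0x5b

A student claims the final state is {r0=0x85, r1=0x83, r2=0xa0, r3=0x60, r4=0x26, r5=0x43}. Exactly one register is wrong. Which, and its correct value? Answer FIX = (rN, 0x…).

FIX = (r4, 0xbb)

0: ✓ CMP  NZCV=1000
1: ✓ SUBLS  r0←0x85
2: ✓ MOVMI  r4←0xbb
3: ✓ CMP  NZCV=1000
4: ✓ SUBMI  r1←0x83
5: ✓ SUBLT  r3←0x60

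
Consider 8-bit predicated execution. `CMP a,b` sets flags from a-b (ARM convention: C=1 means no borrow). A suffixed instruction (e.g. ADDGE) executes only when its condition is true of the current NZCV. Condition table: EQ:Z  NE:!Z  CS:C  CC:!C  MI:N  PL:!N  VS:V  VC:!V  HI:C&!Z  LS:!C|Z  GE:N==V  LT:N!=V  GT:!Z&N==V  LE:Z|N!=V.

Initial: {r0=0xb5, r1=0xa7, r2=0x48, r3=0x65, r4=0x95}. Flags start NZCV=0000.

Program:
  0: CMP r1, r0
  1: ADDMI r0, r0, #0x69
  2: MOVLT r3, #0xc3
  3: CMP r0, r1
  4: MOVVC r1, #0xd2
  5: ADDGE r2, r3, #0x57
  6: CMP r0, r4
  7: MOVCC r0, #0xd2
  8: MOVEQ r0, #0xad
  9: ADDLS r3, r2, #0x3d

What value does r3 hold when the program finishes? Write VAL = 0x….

[0] flags=1000 → (cmp)
[1] flags=1000 MI?T → r0=0x1e
[2] flags=1000 LT?T → r3=0xc3
[3] flags=0000 → (cmp)
[4] flags=0000 VC?T → r1=0xd2
[5] flags=0000 GE?T → r2=0x1a
[6] flags=1001 → (cmp)
[7] flags=1001 CC?T → r0=0xd2
[8] flags=1001 EQ?F → skip
[9] flags=1001 LS?T → r3=0x57

VAL = 0x57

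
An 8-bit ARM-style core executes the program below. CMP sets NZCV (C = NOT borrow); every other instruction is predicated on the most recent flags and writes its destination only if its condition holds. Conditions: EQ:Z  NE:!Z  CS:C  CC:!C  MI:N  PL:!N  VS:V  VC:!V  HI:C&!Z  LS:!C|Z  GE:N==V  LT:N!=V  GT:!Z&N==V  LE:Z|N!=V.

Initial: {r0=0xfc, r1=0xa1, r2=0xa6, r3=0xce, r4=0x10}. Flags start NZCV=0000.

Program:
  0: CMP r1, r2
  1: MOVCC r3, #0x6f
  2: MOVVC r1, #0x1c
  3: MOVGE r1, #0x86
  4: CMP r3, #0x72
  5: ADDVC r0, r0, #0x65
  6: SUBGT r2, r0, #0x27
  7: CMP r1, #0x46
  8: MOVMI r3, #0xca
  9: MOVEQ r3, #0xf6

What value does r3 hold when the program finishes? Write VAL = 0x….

VAL = 0xca

0: ✓ CMP  NZCV=1000
1: ✓ MOVCC  r3←0x6f
2: ✓ MOVVC  r1←0x1c
3: · MOVGE
4: ✓ CMP  NZCV=1000
5: ✓ ADDVC  r0←0x61
6: · SUBGT
7: ✓ CMP  NZCV=1000
8: ✓ MOVMI  r3←0xca
9: · MOVEQ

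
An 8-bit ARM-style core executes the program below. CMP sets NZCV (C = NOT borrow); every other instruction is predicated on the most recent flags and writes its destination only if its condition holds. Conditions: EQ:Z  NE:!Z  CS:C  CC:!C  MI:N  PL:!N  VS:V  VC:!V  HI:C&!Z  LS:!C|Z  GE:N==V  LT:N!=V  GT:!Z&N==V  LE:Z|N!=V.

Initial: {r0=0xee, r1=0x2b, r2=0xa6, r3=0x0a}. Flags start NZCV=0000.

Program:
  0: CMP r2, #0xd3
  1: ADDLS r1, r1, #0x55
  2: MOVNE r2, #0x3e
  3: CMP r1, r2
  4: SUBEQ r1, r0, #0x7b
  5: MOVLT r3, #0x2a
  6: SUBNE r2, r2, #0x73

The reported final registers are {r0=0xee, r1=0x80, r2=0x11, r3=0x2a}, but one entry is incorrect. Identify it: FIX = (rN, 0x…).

0: ✓ CMP  NZCV=1000
1: ✓ ADDLS  r1←0x80
2: ✓ MOVNE  r2←0x3e
3: ✓ CMP  NZCV=0011
4: · SUBEQ
5: ✓ MOVLT  r3←0x2a
6: ✓ SUBNE  r2←0xcb

FIX = (r2, 0xcb)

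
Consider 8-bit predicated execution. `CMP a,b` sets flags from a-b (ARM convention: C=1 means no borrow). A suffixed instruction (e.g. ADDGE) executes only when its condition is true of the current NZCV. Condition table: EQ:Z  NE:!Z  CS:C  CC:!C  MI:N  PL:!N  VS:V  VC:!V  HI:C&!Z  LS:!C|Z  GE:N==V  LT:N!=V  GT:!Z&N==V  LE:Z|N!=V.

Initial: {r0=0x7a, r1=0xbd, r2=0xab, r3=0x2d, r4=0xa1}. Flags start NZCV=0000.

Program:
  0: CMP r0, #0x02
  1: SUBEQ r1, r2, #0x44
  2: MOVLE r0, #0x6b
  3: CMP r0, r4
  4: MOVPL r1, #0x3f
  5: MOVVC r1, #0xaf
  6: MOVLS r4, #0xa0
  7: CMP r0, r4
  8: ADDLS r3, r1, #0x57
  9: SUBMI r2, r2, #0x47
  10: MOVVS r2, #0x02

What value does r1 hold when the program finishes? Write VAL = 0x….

[0] flags=0010 → (cmp)
[1] flags=0010 EQ?F → skip
[2] flags=0010 LE?F → skip
[3] flags=1001 → (cmp)
[4] flags=1001 PL?F → skip
[5] flags=1001 VC?F → skip
[6] flags=1001 LS?T → r4=0xa0
[7] flags=1001 → (cmp)
[8] flags=1001 LS?T → r3=0x14
[9] flags=1001 MI?T → r2=0x64
[10] flags=1001 VS?T → r2=0x02

VAL = 0xbd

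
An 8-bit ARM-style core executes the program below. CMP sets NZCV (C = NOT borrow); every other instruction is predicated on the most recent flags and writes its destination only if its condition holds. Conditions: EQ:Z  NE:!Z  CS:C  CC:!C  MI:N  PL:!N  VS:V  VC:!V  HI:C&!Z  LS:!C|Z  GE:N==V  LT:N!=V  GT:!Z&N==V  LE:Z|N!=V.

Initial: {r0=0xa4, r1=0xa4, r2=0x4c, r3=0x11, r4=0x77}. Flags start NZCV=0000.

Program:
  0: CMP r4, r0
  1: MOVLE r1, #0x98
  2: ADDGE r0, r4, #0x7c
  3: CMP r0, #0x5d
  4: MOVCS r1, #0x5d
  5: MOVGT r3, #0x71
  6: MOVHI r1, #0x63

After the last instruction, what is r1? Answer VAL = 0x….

[0] flags=1001 → (cmp)
[1] flags=1001 LE?F → skip
[2] flags=1001 GE?T → r0=0xf3
[3] flags=1010 → (cmp)
[4] flags=1010 CS?T → r1=0x5d
[5] flags=1010 GT?F → skip
[6] flags=1010 HI?T → r1=0x63

VAL = 0x63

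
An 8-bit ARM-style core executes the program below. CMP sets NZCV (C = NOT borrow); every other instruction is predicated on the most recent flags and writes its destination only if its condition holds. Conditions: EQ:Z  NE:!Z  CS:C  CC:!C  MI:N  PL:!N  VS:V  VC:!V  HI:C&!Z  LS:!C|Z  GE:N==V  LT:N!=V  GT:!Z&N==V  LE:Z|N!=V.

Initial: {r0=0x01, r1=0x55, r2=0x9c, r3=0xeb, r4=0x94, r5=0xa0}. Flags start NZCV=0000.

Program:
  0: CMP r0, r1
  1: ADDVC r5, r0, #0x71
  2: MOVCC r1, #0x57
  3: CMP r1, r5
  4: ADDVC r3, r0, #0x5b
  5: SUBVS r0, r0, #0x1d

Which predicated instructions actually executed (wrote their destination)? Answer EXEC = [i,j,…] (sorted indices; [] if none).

[0] flags=1000 → (cmp)
[1] flags=1000 VC?T → r5=0x72
[2] flags=1000 CC?T → r1=0x57
[3] flags=1000 → (cmp)
[4] flags=1000 VC?T → r3=0x5c
[5] flags=1000 VS?F → skip

EXEC = [1,2,4]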